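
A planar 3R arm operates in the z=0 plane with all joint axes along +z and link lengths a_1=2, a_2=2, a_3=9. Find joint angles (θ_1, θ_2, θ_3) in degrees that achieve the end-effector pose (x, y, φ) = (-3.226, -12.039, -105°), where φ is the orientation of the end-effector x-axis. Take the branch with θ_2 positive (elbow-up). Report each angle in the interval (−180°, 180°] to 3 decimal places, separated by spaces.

wrist centre = target − a_3·(cos φ, sin φ) = (-0.8966, -3.3457)
cos θ_2 = (11.9974−2²−2²)/(2·2·2) = 0.4997; θ_2 = 60.0212° (elbow-up)
β = atan2(-3.3457,-0.8966) = -105.0026°; ψ = atan2(1.7324,2.9994) = 30.0106°
θ_1 = β − ψ = -135.0132°
θ_3 = φ − θ_1 − θ_2 = -30.0081° (wrapped to (-180°,180°])

-135.013 60.021 -30.008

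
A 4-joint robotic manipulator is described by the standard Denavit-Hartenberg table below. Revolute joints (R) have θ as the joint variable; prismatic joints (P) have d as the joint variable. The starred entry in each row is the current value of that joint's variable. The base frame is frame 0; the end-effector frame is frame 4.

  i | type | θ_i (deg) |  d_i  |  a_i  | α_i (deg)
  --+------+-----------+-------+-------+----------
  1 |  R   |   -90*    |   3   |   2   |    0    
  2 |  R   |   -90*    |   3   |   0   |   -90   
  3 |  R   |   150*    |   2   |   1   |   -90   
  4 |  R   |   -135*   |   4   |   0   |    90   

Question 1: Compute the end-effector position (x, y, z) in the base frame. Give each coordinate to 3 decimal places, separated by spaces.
after link 1: o_1 = (0.0000, -2.0000, 3.0000)
after link 2: o_2 = (0.0000, -2.0000, 6.0000)
after link 3: o_3 = (0.8660, -4.0000, 5.5000)
after link 4: o_4 = (2.8660, -4.0000, 8.9641)

2.866 -4.000 8.964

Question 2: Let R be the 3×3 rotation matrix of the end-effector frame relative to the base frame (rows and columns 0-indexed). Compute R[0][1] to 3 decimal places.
End-effector y-axis (col 1 of R) = (0.5000,0.0000,0.8660)
R[0][1] = 0.5000

0.500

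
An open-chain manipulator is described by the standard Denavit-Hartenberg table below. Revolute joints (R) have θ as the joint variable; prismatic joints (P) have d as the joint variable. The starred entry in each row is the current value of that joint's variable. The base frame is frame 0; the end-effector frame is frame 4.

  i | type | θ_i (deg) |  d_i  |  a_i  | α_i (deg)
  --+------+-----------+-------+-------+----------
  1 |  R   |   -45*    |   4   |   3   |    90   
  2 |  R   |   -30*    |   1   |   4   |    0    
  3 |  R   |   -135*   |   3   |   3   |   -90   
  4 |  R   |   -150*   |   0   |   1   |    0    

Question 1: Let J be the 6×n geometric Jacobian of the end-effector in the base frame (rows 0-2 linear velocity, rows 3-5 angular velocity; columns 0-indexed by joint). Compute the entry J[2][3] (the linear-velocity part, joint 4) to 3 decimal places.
axis z_3 = (0.1830,-0.1830,-0.9659); lever o_n−o_3 = (0.2380,-0.9451,0.2241)
cross product → J_v[:, 3] = (-0.9539,-0.2709,-0.1294)
J_ω[:, 3] = z_3
entry J[2][3] = -0.1294

-0.129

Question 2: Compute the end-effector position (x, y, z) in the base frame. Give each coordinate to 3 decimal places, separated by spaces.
-0.069 -6.295 1.448

after link 1: o_1 = (2.1213, -2.1213, 4.0000)
after link 2: o_2 = (3.8637, -5.2779, 2.0000)
after link 3: o_3 = (-0.3067, -5.3502, 1.2235)
after link 4: o_4 = (-0.0687, -6.2953, 1.4477)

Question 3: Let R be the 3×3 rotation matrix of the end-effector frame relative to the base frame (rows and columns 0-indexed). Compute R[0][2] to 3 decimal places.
0.183

End-effector z-axis (col 2 of R) = (0.1830,-0.1830,-0.9659)
R[0][2] = 0.1830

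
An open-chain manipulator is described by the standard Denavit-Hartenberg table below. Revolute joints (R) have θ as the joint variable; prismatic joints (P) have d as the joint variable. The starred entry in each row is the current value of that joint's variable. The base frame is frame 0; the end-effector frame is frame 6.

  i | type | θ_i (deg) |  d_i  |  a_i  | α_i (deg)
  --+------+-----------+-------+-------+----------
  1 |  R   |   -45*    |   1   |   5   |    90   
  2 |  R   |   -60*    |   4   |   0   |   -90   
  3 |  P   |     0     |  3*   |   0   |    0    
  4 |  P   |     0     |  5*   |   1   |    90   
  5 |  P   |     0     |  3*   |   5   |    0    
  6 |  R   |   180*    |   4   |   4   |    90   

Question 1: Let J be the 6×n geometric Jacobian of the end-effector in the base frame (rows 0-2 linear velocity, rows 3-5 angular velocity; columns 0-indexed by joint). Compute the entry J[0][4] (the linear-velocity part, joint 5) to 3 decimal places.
-0.707

prismatic axis z_4 = (-0.7071,-0.7071,0.0000)
J_v[:, 4] = z_4; J_ω[:, 4] = (0,0,0)
entry J[0][4] = -0.7071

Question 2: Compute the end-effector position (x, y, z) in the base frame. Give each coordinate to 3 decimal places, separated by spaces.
after link 1: o_1 = (3.5355, -3.5355, 1.0000)
after link 2: o_2 = (0.7071, -6.3640, 1.0000)
after link 3: o_3 = (2.5442, -8.2011, 2.5000)
after link 4: o_4 = (5.9596, -11.6165, 4.1340)
after link 5: o_5 = (5.6061, -15.5056, -0.1962)
after link 6: o_6 = (1.3634, -16.9198, 3.2679)

1.363 -16.920 3.268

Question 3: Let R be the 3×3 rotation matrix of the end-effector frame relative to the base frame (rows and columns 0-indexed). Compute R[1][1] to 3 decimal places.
End-effector y-axis (col 1 of R) = (-0.7071,-0.7071,0.0000)
R[1][1] = -0.7071

-0.707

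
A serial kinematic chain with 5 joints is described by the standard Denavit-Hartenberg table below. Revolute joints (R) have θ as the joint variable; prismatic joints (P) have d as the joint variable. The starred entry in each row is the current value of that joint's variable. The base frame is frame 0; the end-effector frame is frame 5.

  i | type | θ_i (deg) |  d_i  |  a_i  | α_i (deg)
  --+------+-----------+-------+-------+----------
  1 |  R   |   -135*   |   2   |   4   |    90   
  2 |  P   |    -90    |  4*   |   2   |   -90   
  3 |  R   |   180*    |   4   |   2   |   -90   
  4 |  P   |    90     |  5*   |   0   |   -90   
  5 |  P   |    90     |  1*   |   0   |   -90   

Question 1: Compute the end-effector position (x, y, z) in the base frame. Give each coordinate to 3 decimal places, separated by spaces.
after link 1: o_1 = (-2.8284, -2.8284, 2.0000)
after link 2: o_2 = (-5.6569, -0.0000, 0.0000)
after link 3: o_3 = (-8.4853, -2.8284, 2.0000)
after link 4: o_4 = (-12.0208, 0.7071, 2.0000)
after link 5: o_5 = (-12.0208, 0.7071, 1.0000)

-12.021 0.707 1.000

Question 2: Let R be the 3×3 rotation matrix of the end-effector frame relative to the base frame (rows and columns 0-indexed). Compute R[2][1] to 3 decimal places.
1.000

End-effector y-axis (col 1 of R) = (0.0000,-0.0000,1.0000)
R[2][1] = 1.0000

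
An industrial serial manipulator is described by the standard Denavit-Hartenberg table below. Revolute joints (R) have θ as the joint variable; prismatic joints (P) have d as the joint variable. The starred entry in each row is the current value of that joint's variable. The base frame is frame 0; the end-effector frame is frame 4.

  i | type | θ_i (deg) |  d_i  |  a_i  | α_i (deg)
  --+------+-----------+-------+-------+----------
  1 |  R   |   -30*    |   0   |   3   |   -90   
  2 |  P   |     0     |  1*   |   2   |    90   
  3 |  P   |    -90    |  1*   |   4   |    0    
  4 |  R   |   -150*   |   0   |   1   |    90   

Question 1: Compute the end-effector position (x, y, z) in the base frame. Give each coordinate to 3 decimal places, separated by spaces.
2.830 -4.098 1.000

after link 1: o_1 = (2.5981, -1.5000, 0.0000)
after link 2: o_2 = (4.8301, -1.6340, 0.0000)
after link 3: o_3 = (2.8301, -5.0981, 1.0000)
after link 4: o_4 = (2.8301, -4.0981, 1.0000)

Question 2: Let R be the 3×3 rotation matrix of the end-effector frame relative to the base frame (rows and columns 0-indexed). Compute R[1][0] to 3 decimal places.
End-effector x-axis (col 0 of R) = (-0.0000,1.0000,0.0000)
R[1][0] = 1.0000

1.000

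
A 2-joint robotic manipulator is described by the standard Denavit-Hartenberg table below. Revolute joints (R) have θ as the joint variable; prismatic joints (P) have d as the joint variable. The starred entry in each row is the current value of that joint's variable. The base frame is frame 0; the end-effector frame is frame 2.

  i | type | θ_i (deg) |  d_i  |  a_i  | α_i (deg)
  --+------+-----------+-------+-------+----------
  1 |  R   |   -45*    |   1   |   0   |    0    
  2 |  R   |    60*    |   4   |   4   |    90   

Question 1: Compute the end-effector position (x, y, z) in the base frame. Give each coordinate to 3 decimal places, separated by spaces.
3.864 1.035 5.000

after link 1: o_1 = (0.0000, 0.0000, 1.0000)
after link 2: o_2 = (3.8637, 1.0353, 5.0000)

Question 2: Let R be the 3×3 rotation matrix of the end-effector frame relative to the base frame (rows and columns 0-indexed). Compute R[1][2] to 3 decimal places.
-0.966

End-effector z-axis (col 2 of R) = (0.2588,-0.9659,0.0000)
R[1][2] = -0.9659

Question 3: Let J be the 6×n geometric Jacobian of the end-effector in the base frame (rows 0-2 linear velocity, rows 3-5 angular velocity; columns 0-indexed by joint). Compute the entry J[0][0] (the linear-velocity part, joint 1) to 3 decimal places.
-1.035

axis z_0 = ẑ; lever o_n−o_0 = (3.8637,1.0353,5.0000)
cross product → J_v[:, 0] = (-1.0353,3.8637,0.0000)
J_ω[:, 0] = z_0
entry J[0][0] = -1.0353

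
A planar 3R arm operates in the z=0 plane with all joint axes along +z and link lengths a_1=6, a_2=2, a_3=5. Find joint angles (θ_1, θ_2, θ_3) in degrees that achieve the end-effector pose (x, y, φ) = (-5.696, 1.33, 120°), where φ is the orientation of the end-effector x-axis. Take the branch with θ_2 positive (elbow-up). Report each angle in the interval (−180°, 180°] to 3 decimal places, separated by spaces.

wrist centre = target − a_3·(cos φ, sin φ) = (-3.1960, -3.0001)
cos θ_2 = (19.2152−6²−2²)/(2·6·2) = -0.8660; θ_2 = 150.0010° (elbow-up)
β = atan2(-3.0001,-3.1960) = -136.8106°; ψ = atan2(1.0000,4.2679) = 13.1864°
θ_1 = β − ψ = -149.9971°
θ_3 = φ − θ_1 − θ_2 = 119.9961° (wrapped to (-180°,180°])

-149.997 150.001 119.996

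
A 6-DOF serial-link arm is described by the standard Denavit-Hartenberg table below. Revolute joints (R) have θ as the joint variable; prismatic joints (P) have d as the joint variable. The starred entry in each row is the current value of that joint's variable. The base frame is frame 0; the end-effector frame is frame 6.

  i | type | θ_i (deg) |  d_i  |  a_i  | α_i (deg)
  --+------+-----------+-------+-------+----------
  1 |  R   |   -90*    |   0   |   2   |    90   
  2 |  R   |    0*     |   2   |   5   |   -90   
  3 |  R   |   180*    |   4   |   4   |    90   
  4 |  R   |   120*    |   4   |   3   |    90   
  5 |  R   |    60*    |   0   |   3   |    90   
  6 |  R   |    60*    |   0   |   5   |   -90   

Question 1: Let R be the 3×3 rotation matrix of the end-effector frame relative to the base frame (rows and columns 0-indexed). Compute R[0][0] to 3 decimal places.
0.433

End-effector x-axis (col 0 of R) = (0.4330,0.6250,0.6495)
R[0][0] = 0.4330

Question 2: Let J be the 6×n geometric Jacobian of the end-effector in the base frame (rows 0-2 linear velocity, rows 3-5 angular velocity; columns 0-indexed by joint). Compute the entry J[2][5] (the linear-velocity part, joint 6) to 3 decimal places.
-0.625

axis z_5 = (-0.5000,-0.4330,0.7500); lever o_n−o_5 = (2.1651,3.1250,3.2476)
cross product → J_v[:, 5] = (-3.7500,3.2476,-0.6250)
J_ω[:, 5] = z_5
entry J[2][5] = -0.6250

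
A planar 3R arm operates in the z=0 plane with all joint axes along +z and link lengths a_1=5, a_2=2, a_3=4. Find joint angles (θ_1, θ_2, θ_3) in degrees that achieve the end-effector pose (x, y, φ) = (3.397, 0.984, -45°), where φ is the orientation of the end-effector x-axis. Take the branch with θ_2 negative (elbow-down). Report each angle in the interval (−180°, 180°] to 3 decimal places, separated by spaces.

wrist centre = target − a_3·(cos φ, sin φ) = (0.5686, 3.8124)
cos θ_2 = (14.8579−5²−2²)/(2·5·2) = -0.7071; θ_2 = -135.0000° (elbow-down)
β = atan2(3.8124,0.5686) = 81.5176°; ψ = atan2(-1.4142,3.5858) = -21.5240°
θ_1 = β − ψ = 103.0416°
θ_3 = φ − θ_1 − θ_2 = -13.0417° (wrapped to (-180°,180°])

103.042 -135.000 -13.042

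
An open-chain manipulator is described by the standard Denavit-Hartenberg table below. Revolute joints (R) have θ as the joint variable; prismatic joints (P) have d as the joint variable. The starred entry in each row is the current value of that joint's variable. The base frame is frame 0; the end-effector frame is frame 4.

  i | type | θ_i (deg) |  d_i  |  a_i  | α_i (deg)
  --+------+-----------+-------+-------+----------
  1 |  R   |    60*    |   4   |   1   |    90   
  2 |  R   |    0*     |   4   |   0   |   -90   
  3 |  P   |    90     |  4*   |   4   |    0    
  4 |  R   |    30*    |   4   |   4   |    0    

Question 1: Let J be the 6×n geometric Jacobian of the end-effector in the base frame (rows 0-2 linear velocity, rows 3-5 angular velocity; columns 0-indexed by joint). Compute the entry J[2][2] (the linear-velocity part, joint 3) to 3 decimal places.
1.000

prismatic axis z_2 = (0.0000,0.0000,1.0000)
J_v[:, 2] = z_2; J_ω[:, 2] = (0,0,0)
entry J[2][2] = 1.0000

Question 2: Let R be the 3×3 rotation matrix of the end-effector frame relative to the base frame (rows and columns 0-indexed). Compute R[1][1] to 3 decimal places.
-1.000

End-effector y-axis (col 1 of R) = (-0.0000,-1.0000,0.0000)
R[1][1] = -1.0000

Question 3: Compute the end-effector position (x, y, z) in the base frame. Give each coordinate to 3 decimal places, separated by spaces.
after link 1: o_1 = (0.5000, 0.8660, 4.0000)
after link 2: o_2 = (3.9641, -1.1340, 4.0000)
after link 3: o_3 = (0.5000, 0.8660, 8.0000)
after link 4: o_4 = (-3.5000, 0.8660, 12.0000)

-3.500 0.866 12.000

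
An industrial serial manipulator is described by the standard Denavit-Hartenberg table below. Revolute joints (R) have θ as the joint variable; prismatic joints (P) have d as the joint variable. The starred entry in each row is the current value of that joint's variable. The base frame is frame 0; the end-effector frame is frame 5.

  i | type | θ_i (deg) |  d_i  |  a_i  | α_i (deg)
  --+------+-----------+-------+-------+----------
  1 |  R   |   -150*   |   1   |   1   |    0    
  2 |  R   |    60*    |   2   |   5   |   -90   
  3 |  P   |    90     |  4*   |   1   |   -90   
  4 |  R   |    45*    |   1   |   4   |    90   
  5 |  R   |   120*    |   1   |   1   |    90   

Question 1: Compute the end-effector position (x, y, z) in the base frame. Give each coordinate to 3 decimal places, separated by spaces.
1.366 -3.634 -1.182

after link 1: o_1 = (-0.8660, -0.5000, 1.0000)
after link 2: o_2 = (-0.8660, -5.5000, 3.0000)
after link 3: o_3 = (3.1340, -5.5000, 2.0000)
after link 4: o_4 = (0.3055, -4.5000, -0.8284)
after link 5: o_5 = (1.3662, -3.6340, -1.1820)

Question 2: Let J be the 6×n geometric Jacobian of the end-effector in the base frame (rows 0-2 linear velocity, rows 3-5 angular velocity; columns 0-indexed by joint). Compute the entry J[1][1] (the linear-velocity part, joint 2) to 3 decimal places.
2.232

axis z_1 = (0.0000,0.0000,1.0000); lever o_n−o_1 = (2.2322,-3.1340,-2.1820)
cross product → J_v[:, 1] = (3.1340,2.2322,-0.0000)
J_ω[:, 1] = z_1
entry J[1][1] = 2.2322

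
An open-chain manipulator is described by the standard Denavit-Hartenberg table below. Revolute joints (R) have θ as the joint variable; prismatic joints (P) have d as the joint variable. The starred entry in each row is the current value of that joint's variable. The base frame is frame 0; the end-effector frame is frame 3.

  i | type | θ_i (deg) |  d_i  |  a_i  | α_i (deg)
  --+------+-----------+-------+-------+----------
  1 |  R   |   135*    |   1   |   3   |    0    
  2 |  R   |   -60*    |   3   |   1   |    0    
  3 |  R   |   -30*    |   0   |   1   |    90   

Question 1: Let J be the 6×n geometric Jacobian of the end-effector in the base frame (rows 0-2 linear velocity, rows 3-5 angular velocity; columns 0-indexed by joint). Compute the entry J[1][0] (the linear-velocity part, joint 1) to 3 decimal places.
axis z_0 = ẑ; lever o_n−o_0 = (-1.1554,3.7944,4.0000)
cross product → J_v[:, 0] = (-3.7944,-1.1554,0.0000)
J_ω[:, 0] = z_0
entry J[1][0] = -1.1554

-1.155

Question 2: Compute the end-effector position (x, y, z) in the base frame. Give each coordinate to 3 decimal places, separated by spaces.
-1.155 3.794 4.000

after link 1: o_1 = (-2.1213, 2.1213, 1.0000)
after link 2: o_2 = (-1.8625, 3.0872, 4.0000)
after link 3: o_3 = (-1.1554, 3.7944, 4.0000)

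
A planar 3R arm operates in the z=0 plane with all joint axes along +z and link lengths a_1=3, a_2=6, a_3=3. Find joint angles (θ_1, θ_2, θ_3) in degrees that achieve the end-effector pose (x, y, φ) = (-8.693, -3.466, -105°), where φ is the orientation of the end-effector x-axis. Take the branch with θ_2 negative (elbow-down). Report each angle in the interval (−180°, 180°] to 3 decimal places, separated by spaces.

wrist centre = target − a_3·(cos φ, sin φ) = (-7.9165, -0.5682)
cos θ_2 = (62.9945−3²−6²)/(2·3·6) = 0.4998; θ_2 = -60.0101° (elbow-down)
β = atan2(-0.5682,-7.9165) = -175.8945°; ψ = atan2(-5.1967,5.9991) = -40.9006°
θ_1 = β − ψ = -134.9940°
θ_3 = φ − θ_1 − θ_2 = 90.0040° (wrapped to (-180°,180°])

-134.994 -60.010 90.004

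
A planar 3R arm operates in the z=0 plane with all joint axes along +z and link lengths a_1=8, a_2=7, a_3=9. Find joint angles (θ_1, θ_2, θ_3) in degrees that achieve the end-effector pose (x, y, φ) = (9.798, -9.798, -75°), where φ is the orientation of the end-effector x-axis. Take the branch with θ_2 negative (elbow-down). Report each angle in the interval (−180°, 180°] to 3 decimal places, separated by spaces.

45.000 -120.000 -0.000

wrist centre = target − a_3·(cos φ, sin φ) = (7.4686, -1.1047)
cos θ_2 = (57.0007−8²−7²)/(2·8·7) = -0.5000; θ_2 = -119.9996° (elbow-down)
β = atan2(-1.1047,7.4686) = -8.4135°; ψ = atan2(-6.0622,4.5000) = -53.4131°
θ_1 = β − ψ = 44.9996°
θ_3 = φ − θ_1 − θ_2 = -0.0000° (wrapped to (-180°,180°])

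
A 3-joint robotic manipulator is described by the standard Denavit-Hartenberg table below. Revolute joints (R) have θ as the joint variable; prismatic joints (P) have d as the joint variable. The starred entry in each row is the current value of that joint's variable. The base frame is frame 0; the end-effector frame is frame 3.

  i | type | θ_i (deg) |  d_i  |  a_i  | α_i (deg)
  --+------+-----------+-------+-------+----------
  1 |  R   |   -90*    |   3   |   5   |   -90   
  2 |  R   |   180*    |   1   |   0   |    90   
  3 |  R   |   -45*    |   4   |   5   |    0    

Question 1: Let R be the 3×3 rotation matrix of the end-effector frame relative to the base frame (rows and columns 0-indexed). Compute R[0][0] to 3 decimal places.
-0.707

End-effector x-axis (col 0 of R) = (-0.7071,0.7071,-0.0000)
R[0][0] = -0.7071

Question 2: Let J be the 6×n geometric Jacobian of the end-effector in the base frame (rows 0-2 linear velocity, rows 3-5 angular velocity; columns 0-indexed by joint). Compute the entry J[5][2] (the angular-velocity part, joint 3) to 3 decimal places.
-1.000

axis z_2 = (0.0000,-0.0000,-1.0000); lever o_n−o_2 = (-3.5355,3.5355,-4.0000)
cross product → J_v[:, 2] = (3.5355,3.5355,0.0000)
J_ω[:, 2] = z_2
entry J[5][2] = -1.0000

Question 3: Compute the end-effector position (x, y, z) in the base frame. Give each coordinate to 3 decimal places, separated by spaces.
-2.536 -1.464 -1.000

after link 1: o_1 = (0.0000, -5.0000, 3.0000)
after link 2: o_2 = (1.0000, -5.0000, 3.0000)
after link 3: o_3 = (-2.5355, -1.4645, -1.0000)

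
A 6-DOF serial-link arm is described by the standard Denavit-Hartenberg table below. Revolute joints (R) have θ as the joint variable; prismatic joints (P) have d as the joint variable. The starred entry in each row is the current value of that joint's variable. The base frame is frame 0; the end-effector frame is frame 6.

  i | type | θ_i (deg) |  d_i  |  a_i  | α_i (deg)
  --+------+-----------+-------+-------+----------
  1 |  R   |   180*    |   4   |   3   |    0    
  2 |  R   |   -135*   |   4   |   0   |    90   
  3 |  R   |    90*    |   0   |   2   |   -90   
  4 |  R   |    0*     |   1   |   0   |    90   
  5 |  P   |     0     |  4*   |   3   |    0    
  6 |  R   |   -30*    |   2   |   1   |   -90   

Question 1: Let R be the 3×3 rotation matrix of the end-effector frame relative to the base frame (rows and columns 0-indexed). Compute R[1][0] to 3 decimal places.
0.354

End-effector x-axis (col 0 of R) = (0.3536,0.3536,0.8660)
R[1][0] = 0.3536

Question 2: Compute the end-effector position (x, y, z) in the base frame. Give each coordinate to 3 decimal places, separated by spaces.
after link 1: o_1 = (-3.0000, 0.0000, 4.0000)
after link 2: o_2 = (-3.0000, 0.0000, 8.0000)
after link 3: o_3 = (-3.0000, 0.0000, 10.0000)
after link 4: o_4 = (-3.7071, -0.7071, 10.0000)
after link 5: o_5 = (-0.8787, -3.5355, 13.0000)
after link 6: o_6 = (0.8891, -4.5962, 13.8660)

0.889 -4.596 13.866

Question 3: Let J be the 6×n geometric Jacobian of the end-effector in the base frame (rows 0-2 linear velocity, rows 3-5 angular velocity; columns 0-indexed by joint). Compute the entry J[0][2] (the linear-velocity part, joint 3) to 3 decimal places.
axis z_2 = (0.7071,-0.7071,0.0000); lever o_n−o_2 = (3.8891,-4.5962,5.8660)
cross product → J_v[:, 2] = (-4.1479,-4.1479,-0.5000)
J_ω[:, 2] = z_2
entry J[0][2] = -4.1479

-4.148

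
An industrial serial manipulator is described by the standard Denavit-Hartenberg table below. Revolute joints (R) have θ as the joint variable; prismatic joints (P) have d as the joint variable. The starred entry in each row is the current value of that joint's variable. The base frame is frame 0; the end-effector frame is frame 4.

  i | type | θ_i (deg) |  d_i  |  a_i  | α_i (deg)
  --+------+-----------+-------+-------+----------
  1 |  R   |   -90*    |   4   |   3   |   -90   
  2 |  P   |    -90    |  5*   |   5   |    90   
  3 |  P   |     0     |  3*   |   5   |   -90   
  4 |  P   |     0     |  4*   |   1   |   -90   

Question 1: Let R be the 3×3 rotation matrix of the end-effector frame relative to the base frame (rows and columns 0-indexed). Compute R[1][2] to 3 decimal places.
-1.000

End-effector z-axis (col 2 of R) = (0.0000,-1.0000,-0.0000)
R[1][2] = -1.0000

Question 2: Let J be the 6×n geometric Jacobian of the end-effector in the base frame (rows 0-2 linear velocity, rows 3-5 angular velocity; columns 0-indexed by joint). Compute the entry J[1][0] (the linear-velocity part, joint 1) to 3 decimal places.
axis z_0 = ẑ; lever o_n−o_0 = (9.0000,-0.0000,15.0000)
cross product → J_v[:, 0] = (0.0000,9.0000,-0.0000)
J_ω[:, 0] = z_0
entry J[1][0] = 9.0000

9.000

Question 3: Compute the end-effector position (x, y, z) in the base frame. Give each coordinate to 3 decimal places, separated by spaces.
9.000 -0.000 15.000

after link 1: o_1 = (0.0000, -3.0000, 4.0000)
after link 2: o_2 = (5.0000, -3.0000, 9.0000)
after link 3: o_3 = (5.0000, -0.0000, 14.0000)
after link 4: o_4 = (9.0000, -0.0000, 15.0000)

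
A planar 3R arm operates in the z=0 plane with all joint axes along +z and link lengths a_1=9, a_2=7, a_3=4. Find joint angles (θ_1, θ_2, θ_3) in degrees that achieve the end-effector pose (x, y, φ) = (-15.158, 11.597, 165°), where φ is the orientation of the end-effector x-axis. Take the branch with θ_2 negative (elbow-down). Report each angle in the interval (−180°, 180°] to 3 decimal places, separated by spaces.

wrist centre = target − a_3·(cos φ, sin φ) = (-11.2943, 10.5617)
cos θ_2 = (239.1111−9²−7²)/(2·9·7) = 0.8660; θ_2 = -30.0073° (elbow-down)
β = atan2(10.5617,-11.2943) = 136.9197°; ψ = atan2(-3.5008,15.0617) = -13.0848°
θ_1 = β − ψ = 150.0046°
θ_3 = φ − θ_1 − θ_2 = 45.0028° (wrapped to (-180°,180°])

150.005 -30.007 45.003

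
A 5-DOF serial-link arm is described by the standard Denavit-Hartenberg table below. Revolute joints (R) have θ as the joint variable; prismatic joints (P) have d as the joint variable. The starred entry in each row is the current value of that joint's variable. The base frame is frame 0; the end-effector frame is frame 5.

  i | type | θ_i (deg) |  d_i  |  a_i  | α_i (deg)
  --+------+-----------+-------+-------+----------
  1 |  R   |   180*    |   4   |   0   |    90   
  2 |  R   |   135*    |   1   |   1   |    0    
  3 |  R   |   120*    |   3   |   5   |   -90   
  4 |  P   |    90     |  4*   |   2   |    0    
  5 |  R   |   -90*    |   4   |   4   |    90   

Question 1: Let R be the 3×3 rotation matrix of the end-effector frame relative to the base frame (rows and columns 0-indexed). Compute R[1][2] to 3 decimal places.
1.000

End-effector z-axis (col 2 of R) = (0.0000,1.0000,0.0000)
R[1][2] = 1.0000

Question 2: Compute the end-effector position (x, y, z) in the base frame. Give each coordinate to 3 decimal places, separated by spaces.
-4.691 2.000 -6.057

after link 1: o_1 = (0.0000, 0.0000, 4.0000)
after link 2: o_2 = (0.7071, 1.0000, 4.7071)
after link 3: o_3 = (2.0012, 4.0000, -0.1225)
after link 4: o_4 = (-1.8625, 2.0000, -1.1578)
after link 5: o_5 = (-4.6909, 2.0000, -6.0568)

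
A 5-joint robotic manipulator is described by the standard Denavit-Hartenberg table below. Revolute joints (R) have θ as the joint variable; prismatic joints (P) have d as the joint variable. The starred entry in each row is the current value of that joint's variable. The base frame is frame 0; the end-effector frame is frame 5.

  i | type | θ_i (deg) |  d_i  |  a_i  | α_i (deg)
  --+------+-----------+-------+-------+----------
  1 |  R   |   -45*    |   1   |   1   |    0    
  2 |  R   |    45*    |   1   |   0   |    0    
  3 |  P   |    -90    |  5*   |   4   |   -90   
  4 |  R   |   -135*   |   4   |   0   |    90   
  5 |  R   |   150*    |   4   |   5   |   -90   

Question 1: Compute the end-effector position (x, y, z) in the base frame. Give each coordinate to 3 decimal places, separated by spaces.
after link 1: o_1 = (0.7071, -0.7071, 1.0000)
after link 2: o_2 = (0.7071, -0.7071, 2.0000)
after link 3: o_3 = (0.7071, -4.7071, 7.0000)
after link 4: o_4 = (4.7071, -4.7071, 7.0000)
after link 5: o_5 = (7.2071, -4.9405, 1.1097)

7.207 -4.941 1.110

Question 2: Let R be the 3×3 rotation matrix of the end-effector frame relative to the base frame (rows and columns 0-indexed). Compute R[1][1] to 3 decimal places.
End-effector y-axis (col 1 of R) = (-0.0000,-0.7071,0.7071)
R[1][1] = -0.7071

-0.707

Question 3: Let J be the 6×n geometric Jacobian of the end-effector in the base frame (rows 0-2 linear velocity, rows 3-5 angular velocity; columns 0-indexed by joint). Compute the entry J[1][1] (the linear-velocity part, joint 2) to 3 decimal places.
axis z_1 = (0.0000,0.0000,1.0000); lever o_n−o_1 = (6.5000,-4.2334,0.1097)
cross product → J_v[:, 1] = (4.2334,6.5000,-0.0000)
J_ω[:, 1] = z_1
entry J[1][1] = 6.5000

6.500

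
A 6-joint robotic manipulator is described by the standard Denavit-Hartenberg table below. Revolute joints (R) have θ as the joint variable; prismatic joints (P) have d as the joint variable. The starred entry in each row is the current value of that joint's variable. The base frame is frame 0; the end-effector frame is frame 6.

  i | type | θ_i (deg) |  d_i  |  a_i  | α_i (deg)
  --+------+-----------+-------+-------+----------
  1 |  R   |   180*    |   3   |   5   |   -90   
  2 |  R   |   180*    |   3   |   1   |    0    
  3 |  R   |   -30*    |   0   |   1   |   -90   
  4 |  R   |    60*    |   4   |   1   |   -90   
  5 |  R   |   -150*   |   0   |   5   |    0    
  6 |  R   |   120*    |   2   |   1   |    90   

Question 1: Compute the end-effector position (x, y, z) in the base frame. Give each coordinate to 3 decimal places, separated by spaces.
after link 1: o_1 = (-5.0000, 0.0000, 3.0000)
after link 2: o_2 = (-4.0000, -3.0000, 3.0000)
after link 3: o_3 = (-3.1340, -3.0000, 2.5000)
after link 4: o_4 = (-0.7010, -2.1340, 5.7141)
after link 5: o_5 = (-1.3260, -5.8840, 8.9617)
after link 6: o_6 = (-2.2010, -4.1340, 10.0442)

-2.201 -4.134 10.044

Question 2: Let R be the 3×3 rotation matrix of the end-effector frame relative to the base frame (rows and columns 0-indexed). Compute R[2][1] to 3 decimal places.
0.433

End-effector y-axis (col 1 of R) = (-0.7500,0.5000,0.4330)
R[2][1] = 0.4330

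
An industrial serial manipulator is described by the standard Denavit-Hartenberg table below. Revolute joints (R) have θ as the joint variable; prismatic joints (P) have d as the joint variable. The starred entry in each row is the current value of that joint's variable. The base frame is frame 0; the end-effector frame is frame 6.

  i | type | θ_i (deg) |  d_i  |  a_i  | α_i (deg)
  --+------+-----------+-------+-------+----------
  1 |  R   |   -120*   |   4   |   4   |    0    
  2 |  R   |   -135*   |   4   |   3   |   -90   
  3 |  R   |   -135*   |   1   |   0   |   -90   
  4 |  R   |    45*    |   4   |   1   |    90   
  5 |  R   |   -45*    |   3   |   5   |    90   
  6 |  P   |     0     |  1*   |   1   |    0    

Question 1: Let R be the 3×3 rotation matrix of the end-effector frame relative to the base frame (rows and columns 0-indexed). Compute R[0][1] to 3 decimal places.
-0.554

End-effector y-axis (col 1 of R) = (-0.5536,-0.6660,0.5000)
R[0][1] = -0.5536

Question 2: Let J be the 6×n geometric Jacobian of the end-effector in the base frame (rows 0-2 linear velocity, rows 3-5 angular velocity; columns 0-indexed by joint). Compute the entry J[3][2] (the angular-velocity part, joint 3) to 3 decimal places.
-0.966

axis z_2 = (-0.9659,-0.2588,0.0000); lever o_n−o_2 = (1.2318,-4.2659,3.0962)
cross product → J_v[:, 2] = (-0.8014,2.9907,4.4393)
J_ω[:, 2] = z_2
entry J[3][2] = -0.9659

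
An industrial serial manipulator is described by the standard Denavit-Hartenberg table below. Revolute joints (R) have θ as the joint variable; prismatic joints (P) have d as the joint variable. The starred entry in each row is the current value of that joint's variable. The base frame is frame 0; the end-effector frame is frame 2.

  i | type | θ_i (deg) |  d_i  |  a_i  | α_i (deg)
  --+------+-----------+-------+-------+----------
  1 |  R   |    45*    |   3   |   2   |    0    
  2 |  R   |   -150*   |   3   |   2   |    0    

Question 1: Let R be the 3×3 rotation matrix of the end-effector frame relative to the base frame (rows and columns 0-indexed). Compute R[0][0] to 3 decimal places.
End-effector x-axis (col 0 of R) = (-0.2588,-0.9659,0.0000)
R[0][0] = -0.2588

-0.259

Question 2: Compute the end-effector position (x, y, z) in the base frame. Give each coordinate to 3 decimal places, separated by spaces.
0.897 -0.518 6.000

after link 1: o_1 = (1.4142, 1.4142, 3.0000)
after link 2: o_2 = (0.8966, -0.5176, 6.0000)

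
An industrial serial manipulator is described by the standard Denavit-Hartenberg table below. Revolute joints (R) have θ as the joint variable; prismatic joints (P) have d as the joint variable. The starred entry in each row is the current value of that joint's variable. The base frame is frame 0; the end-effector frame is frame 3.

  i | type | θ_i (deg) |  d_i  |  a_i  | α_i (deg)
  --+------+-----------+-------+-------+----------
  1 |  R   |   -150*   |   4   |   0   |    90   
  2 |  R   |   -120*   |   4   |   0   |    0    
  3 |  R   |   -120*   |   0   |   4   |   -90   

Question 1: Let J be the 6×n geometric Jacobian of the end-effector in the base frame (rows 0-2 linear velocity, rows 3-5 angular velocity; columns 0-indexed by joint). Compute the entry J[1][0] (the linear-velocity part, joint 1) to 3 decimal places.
-0.268

axis z_0 = ẑ; lever o_n−o_0 = (-0.2679,4.4641,7.4641)
cross product → J_v[:, 0] = (-4.4641,-0.2679,0.0000)
J_ω[:, 0] = z_0
entry J[1][0] = -0.2679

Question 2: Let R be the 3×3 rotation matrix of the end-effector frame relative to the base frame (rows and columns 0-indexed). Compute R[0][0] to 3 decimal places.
End-effector x-axis (col 0 of R) = (0.4330,0.2500,0.8660)
R[0][0] = 0.4330

0.433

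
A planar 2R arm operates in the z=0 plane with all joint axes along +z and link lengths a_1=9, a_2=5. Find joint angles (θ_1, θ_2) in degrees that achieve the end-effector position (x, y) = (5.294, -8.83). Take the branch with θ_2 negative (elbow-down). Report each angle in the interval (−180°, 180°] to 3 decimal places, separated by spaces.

-30.000 -90.003

cos θ_2 = (105.9953−9²−5²)/(2·9·5) = -0.0001; θ_2 = -90.0030° (elbow-down)
β = atan2(-8.8300,5.2940) = -59.0553°; ψ = atan2(-5.0000,8.9997) = -29.0553°
θ_1 = β − ψ = -30.0000°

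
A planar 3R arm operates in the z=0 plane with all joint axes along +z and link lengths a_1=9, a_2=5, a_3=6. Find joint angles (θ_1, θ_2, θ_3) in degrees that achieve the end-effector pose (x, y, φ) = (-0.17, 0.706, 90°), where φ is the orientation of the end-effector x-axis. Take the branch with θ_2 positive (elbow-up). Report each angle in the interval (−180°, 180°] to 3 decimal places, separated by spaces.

-120.000 150.003 59.997

wrist centre = target − a_3·(cos φ, sin φ) = (-0.1700, -5.2940)
cos θ_2 = (28.0553−9²−5²)/(2·9·5) = -0.8661; θ_2 = 150.0030° (elbow-up)
β = atan2(-5.2940,-0.1700) = -91.8392°; ψ = atan2(2.4998,4.6697) = 28.1607°
θ_1 = β − ψ = -119.9999°
θ_3 = φ − θ_1 − θ_2 = 59.9969° (wrapped to (-180°,180°])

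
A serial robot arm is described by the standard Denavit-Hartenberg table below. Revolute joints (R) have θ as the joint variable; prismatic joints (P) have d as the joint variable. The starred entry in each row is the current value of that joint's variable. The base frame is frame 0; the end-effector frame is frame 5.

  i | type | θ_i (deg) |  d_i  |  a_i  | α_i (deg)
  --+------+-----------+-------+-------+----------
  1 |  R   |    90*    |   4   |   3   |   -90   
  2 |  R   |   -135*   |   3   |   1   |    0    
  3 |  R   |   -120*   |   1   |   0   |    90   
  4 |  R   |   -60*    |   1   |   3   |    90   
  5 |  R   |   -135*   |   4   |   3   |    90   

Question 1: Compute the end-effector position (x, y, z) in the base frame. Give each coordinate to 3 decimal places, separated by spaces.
-1.239 1.993 7.919

after link 1: o_1 = (0.0000, 3.0000, 4.0000)
after link 2: o_2 = (-3.0000, 2.2929, 4.7071)
after link 3: o_3 = (-4.0000, 2.2929, 4.7071)
after link 4: o_4 = (-1.4019, 2.8706, 2.9994)
after link 5: o_5 = (-1.2390, 1.9926, 7.9190)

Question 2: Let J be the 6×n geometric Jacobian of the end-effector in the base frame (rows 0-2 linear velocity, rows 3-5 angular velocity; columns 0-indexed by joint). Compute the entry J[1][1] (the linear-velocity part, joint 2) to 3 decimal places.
3.919

axis z_1 = (-1.0000,0.0000,0.0000); lever o_n−o_1 = (-1.2390,-1.0074,3.9190)
cross product → J_v[:, 1] = (0.0000,3.9190,1.0074)
J_ω[:, 1] = z_1
entry J[1][1] = 3.9190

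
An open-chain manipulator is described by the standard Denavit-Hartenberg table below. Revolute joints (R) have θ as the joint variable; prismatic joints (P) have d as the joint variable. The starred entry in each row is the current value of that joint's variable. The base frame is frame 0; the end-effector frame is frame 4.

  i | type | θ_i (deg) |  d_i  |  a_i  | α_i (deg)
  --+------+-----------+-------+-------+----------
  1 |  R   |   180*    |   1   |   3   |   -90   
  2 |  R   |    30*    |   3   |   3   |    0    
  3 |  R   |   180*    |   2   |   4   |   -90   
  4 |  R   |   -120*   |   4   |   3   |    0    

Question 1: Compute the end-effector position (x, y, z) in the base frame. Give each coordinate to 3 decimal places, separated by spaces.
after link 1: o_1 = (-3.0000, 0.0000, 1.0000)
after link 2: o_2 = (-5.5981, -3.0000, -0.5000)
after link 3: o_3 = (-2.1340, -5.0000, 1.5000)
after link 4: o_4 = (-5.4330, -7.5981, 4.2141)

-5.433 -7.598 4.214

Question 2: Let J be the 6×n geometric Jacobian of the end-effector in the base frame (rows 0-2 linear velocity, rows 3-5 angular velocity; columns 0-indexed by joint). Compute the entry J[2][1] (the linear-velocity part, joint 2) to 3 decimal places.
axis z_1 = (-0.0000,-1.0000,0.0000); lever o_n−o_1 = (-2.4330,-7.5981,3.2141)
cross product → J_v[:, 1] = (-3.2141,0.0000,-2.4330)
J_ω[:, 1] = z_1
entry J[2][1] = -2.4330

-2.433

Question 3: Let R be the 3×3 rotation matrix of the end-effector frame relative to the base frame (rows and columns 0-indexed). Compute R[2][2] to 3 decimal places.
End-effector z-axis (col 2 of R) = (-0.5000,0.0000,0.8660)
R[2][2] = 0.8660

0.866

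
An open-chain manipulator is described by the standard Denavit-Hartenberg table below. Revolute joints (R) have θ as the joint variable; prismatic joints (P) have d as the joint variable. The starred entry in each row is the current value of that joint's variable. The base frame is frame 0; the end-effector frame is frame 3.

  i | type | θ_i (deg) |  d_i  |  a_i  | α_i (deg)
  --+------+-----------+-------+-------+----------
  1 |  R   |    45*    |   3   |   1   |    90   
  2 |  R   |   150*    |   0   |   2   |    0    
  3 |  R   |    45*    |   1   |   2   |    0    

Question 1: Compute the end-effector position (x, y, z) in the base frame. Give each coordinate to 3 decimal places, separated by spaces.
after link 1: o_1 = (0.7071, 0.7071, 3.0000)
after link 2: o_2 = (-0.5176, -0.5176, 4.0000)
after link 3: o_3 = (-1.1766, -2.5908, 3.4824)

-1.177 -2.591 3.482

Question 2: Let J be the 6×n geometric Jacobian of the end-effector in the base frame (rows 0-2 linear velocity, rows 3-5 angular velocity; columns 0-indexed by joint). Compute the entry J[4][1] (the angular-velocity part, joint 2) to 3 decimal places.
axis z_1 = (0.7071,-0.7071,0.0000); lever o_n−o_1 = (-1.8837,-3.2979,0.4824)
cross product → J_v[:, 1] = (-0.3411,-0.3411,-3.6639)
J_ω[:, 1] = z_1
entry J[4][1] = -0.7071

-0.707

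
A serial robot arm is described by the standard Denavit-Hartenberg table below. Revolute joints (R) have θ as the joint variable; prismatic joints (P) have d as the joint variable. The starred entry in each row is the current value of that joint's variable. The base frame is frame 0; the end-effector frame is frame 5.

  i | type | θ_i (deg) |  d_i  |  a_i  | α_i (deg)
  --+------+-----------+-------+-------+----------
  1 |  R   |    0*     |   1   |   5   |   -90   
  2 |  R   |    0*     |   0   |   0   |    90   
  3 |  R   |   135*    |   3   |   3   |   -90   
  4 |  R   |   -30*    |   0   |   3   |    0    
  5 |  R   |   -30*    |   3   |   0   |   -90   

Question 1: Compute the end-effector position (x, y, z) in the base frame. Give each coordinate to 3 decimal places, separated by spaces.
-1.080 1.837 5.500

after link 1: o_1 = (5.0000, 0.0000, 1.0000)
after link 2: o_2 = (5.0000, 0.0000, 1.0000)
after link 3: o_3 = (2.8787, 2.1213, 4.0000)
after link 4: o_4 = (1.0416, 3.9584, 5.5000)
after link 5: o_5 = (-1.0798, 1.8371, 5.5000)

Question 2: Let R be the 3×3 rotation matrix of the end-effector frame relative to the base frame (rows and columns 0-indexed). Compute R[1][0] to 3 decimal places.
End-effector x-axis (col 0 of R) = (-0.3536,0.3536,0.8660)
R[1][0] = 0.3536

0.354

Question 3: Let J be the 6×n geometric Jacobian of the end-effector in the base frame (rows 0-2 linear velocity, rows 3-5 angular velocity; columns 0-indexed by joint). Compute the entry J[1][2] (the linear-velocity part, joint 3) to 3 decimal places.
-6.080

axis z_2 = (0.0000,0.0000,1.0000); lever o_n−o_2 = (-6.0798,1.8371,4.5000)
cross product → J_v[:, 2] = (-1.8371,-6.0798,0.0000)
J_ω[:, 2] = z_2
entry J[1][2] = -6.0798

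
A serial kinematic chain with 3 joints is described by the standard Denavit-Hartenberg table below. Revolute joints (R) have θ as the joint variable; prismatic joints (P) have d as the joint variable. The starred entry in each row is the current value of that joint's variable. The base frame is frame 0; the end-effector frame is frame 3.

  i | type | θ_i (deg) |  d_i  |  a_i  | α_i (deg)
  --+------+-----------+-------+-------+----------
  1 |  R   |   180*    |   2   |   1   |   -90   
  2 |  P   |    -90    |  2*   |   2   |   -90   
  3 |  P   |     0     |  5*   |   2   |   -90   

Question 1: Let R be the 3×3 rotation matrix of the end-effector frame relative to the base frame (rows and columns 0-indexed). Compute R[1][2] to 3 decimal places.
End-effector z-axis (col 2 of R) = (0.0000,1.0000,-0.0000)
R[1][2] = 1.0000

1.000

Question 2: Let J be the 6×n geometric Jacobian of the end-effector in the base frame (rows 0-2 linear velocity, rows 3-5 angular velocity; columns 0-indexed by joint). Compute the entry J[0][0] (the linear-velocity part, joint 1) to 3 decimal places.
2.000

axis z_0 = ẑ; lever o_n−o_0 = (-6.0000,-2.0000,6.0000)
cross product → J_v[:, 0] = (2.0000,-6.0000,0.0000)
J_ω[:, 0] = z_0
entry J[0][0] = 2.0000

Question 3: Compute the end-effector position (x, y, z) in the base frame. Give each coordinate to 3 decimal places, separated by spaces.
after link 1: o_1 = (-1.0000, 0.0000, 2.0000)
after link 2: o_2 = (-1.0000, -2.0000, 4.0000)
after link 3: o_3 = (-6.0000, -2.0000, 6.0000)

-6.000 -2.000 6.000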